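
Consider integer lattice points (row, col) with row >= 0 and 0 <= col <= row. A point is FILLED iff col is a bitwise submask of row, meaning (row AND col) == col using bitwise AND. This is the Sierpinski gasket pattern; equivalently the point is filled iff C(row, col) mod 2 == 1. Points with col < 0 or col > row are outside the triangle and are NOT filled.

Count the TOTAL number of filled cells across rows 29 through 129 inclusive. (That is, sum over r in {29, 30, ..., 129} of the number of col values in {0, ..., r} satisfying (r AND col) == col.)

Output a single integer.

Answer: 2014

Derivation:
r29=11101 pc4: +16 =16
r30=11110 pc4: +16 =32
r31=11111 pc5: +32 =64
r32=100000 pc1: +2 =66
r33=100001 pc2: +4 =70
r34=100010 pc2: +4 =74
r35=100011 pc3: +8 =82
r36=100100 pc2: +4 =86
r37=100101 pc3: +8 =94
r38=100110 pc3: +8 =102
r39=100111 pc4: +16 =118
r40=101000 pc2: +4 =122
r41=101001 pc3: +8 =130
r42=101010 pc3: +8 =138
r43=101011 pc4: +16 =154
r44=101100 pc3: +8 =162
r45=101101 pc4: +16 =178
r46=101110 pc4: +16 =194
r47=101111 pc5: +32 =226
r48=110000 pc2: +4 =230
r49=110001 pc3: +8 =238
r50=110010 pc3: +8 =246
r51=110011 pc4: +16 =262
r52=110100 pc3: +8 =270
r53=110101 pc4: +16 =286
r54=110110 pc4: +16 =302
r55=110111 pc5: +32 =334
r56=111000 pc3: +8 =342
r57=111001 pc4: +16 =358
r58=111010 pc4: +16 =374
r59=111011 pc5: +32 =406
r60=111100 pc4: +16 =422
r61=111101 pc5: +32 =454
r62=111110 pc5: +32 =486
r63=111111 pc6: +64 =550
r64=1000000 pc1: +2 =552
r65=1000001 pc2: +4 =556
r66=1000010 pc2: +4 =560
r67=1000011 pc3: +8 =568
r68=1000100 pc2: +4 =572
r69=1000101 pc3: +8 =580
r70=1000110 pc3: +8 =588
r71=1000111 pc4: +16 =604
r72=1001000 pc2: +4 =608
r73=1001001 pc3: +8 =616
r74=1001010 pc3: +8 =624
r75=1001011 pc4: +16 =640
r76=1001100 pc3: +8 =648
r77=1001101 pc4: +16 =664
r78=1001110 pc4: +16 =680
r79=1001111 pc5: +32 =712
r80=1010000 pc2: +4 =716
r81=1010001 pc3: +8 =724
r82=1010010 pc3: +8 =732
r83=1010011 pc4: +16 =748
r84=1010100 pc3: +8 =756
r85=1010101 pc4: +16 =772
r86=1010110 pc4: +16 =788
r87=1010111 pc5: +32 =820
r88=1011000 pc3: +8 =828
r89=1011001 pc4: +16 =844
r90=1011010 pc4: +16 =860
r91=1011011 pc5: +32 =892
r92=1011100 pc4: +16 =908
r93=1011101 pc5: +32 =940
r94=1011110 pc5: +32 =972
r95=1011111 pc6: +64 =1036
r96=1100000 pc2: +4 =1040
r97=1100001 pc3: +8 =1048
r98=1100010 pc3: +8 =1056
r99=1100011 pc4: +16 =1072
r100=1100100 pc3: +8 =1080
r101=1100101 pc4: +16 =1096
r102=1100110 pc4: +16 =1112
r103=1100111 pc5: +32 =1144
r104=1101000 pc3: +8 =1152
r105=1101001 pc4: +16 =1168
r106=1101010 pc4: +16 =1184
r107=1101011 pc5: +32 =1216
r108=1101100 pc4: +16 =1232
r109=1101101 pc5: +32 =1264
r110=1101110 pc5: +32 =1296
r111=1101111 pc6: +64 =1360
r112=1110000 pc3: +8 =1368
r113=1110001 pc4: +16 =1384
r114=1110010 pc4: +16 =1400
r115=1110011 pc5: +32 =1432
r116=1110100 pc4: +16 =1448
r117=1110101 pc5: +32 =1480
r118=1110110 pc5: +32 =1512
r119=1110111 pc6: +64 =1576
r120=1111000 pc4: +16 =1592
r121=1111001 pc5: +32 =1624
r122=1111010 pc5: +32 =1656
r123=1111011 pc6: +64 =1720
r124=1111100 pc5: +32 =1752
r125=1111101 pc6: +64 =1816
r126=1111110 pc6: +64 =1880
r127=1111111 pc7: +128 =2008
r128=10000000 pc1: +2 =2010
r129=10000001 pc2: +4 =2014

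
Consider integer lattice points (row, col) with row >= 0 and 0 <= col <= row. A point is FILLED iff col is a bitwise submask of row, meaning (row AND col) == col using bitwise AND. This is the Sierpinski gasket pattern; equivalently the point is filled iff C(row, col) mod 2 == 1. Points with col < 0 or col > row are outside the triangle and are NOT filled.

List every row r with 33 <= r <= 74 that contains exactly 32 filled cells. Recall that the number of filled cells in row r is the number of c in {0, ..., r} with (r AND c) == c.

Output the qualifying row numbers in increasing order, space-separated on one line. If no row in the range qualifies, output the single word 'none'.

Answer: 47 55 59 61 62

Derivation:
Row r has 2^popcount(r) filled cells, so we need popcount(r) = log2(32) = 5.
Scan r = 33..74 and keep those with exactly 5 one-bits:
r=33=100001 popcount=2 -> skip
r=34=100010 popcount=2 -> skip
r=35=100011 popcount=3 -> skip
r=36=100100 popcount=2 -> skip
r=37=100101 popcount=3 -> skip
r=38=100110 popcount=3 -> skip
r=39=100111 popcount=4 -> skip
r=40=101000 popcount=2 -> skip
r=41=101001 popcount=3 -> skip
r=42=101010 popcount=3 -> skip
r=43=101011 popcount=4 -> skip
r=44=101100 popcount=3 -> skip
r=45=101101 popcount=4 -> skip
r=46=101110 popcount=4 -> skip
r=47=101111 popcount=5 -> KEEP
r=48=110000 popcount=2 -> skip
r=49=110001 popcount=3 -> skip
r=50=110010 popcount=3 -> skip
r=51=110011 popcount=4 -> skip
r=52=110100 popcount=3 -> skip
r=53=110101 popcount=4 -> skip
r=54=110110 popcount=4 -> skip
r=55=110111 popcount=5 -> KEEP
r=56=111000 popcount=3 -> skip
r=57=111001 popcount=4 -> skip
r=58=111010 popcount=4 -> skip
r=59=111011 popcount=5 -> KEEP
r=60=111100 popcount=4 -> skip
r=61=111101 popcount=5 -> KEEP
r=62=111110 popcount=5 -> KEEP
r=63=111111 popcount=6 -> skip
r=64=1000000 popcount=1 -> skip
r=65=1000001 popcount=2 -> skip
r=66=1000010 popcount=2 -> skip
r=67=1000011 popcount=3 -> skip
r=68=1000100 popcount=2 -> skip
r=69=1000101 popcount=3 -> skip
r=70=1000110 popcount=3 -> skip
r=71=1000111 popcount=4 -> skip
r=72=1001000 popcount=2 -> skip
r=73=1001001 popcount=3 -> skip
r=74=1001010 popcount=3 -> skip
Kept rows: 47 55 59 61 62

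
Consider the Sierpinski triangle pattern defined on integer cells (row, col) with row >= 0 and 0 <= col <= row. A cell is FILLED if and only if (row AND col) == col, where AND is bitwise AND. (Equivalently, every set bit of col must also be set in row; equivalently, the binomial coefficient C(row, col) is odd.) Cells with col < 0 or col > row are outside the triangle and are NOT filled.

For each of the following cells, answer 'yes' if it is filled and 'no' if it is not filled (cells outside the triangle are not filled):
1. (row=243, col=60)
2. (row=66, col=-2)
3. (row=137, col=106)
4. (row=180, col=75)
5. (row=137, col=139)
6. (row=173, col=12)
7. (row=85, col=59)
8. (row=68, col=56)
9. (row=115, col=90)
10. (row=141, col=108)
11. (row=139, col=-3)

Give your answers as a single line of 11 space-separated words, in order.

(243,60): row=0b11110011, col=0b111100, row AND col = 0b110000 = 48; 48 != 60 -> empty
(66,-2): col outside [0, 66] -> not filled
(137,106): row=0b10001001, col=0b1101010, row AND col = 0b1000 = 8; 8 != 106 -> empty
(180,75): row=0b10110100, col=0b1001011, row AND col = 0b0 = 0; 0 != 75 -> empty
(137,139): col outside [0, 137] -> not filled
(173,12): row=0b10101101, col=0b1100, row AND col = 0b1100 = 12; 12 == 12 -> filled
(85,59): row=0b1010101, col=0b111011, row AND col = 0b10001 = 17; 17 != 59 -> empty
(68,56): row=0b1000100, col=0b111000, row AND col = 0b0 = 0; 0 != 56 -> empty
(115,90): row=0b1110011, col=0b1011010, row AND col = 0b1010010 = 82; 82 != 90 -> empty
(141,108): row=0b10001101, col=0b1101100, row AND col = 0b1100 = 12; 12 != 108 -> empty
(139,-3): col outside [0, 139] -> not filled

Answer: no no no no no yes no no no no no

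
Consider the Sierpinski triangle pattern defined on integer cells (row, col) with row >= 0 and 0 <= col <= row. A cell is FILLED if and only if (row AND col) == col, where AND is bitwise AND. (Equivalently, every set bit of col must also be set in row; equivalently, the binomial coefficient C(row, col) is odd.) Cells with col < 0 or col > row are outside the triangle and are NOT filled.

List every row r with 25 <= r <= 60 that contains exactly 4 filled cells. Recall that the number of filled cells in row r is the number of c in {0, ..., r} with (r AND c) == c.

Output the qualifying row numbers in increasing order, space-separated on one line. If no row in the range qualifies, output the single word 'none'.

Row r has 2^popcount(r) filled cells, so we need popcount(r) = log2(4) = 2.
Scan r = 25..60 and keep those with exactly 2 one-bits:
r=25=11001 popcount=3 -> skip
r=26=11010 popcount=3 -> skip
r=27=11011 popcount=4 -> skip
r=28=11100 popcount=3 -> skip
r=29=11101 popcount=4 -> skip
r=30=11110 popcount=4 -> skip
r=31=11111 popcount=5 -> skip
r=32=100000 popcount=1 -> skip
r=33=100001 popcount=2 -> KEEP
r=34=100010 popcount=2 -> KEEP
r=35=100011 popcount=3 -> skip
r=36=100100 popcount=2 -> KEEP
r=37=100101 popcount=3 -> skip
r=38=100110 popcount=3 -> skip
r=39=100111 popcount=4 -> skip
r=40=101000 popcount=2 -> KEEP
r=41=101001 popcount=3 -> skip
r=42=101010 popcount=3 -> skip
r=43=101011 popcount=4 -> skip
r=44=101100 popcount=3 -> skip
r=45=101101 popcount=4 -> skip
r=46=101110 popcount=4 -> skip
r=47=101111 popcount=5 -> skip
r=48=110000 popcount=2 -> KEEP
r=49=110001 popcount=3 -> skip
r=50=110010 popcount=3 -> skip
r=51=110011 popcount=4 -> skip
r=52=110100 popcount=3 -> skip
r=53=110101 popcount=4 -> skip
r=54=110110 popcount=4 -> skip
r=55=110111 popcount=5 -> skip
r=56=111000 popcount=3 -> skip
r=57=111001 popcount=4 -> skip
r=58=111010 popcount=4 -> skip
r=59=111011 popcount=5 -> skip
r=60=111100 popcount=4 -> skip
Kept rows: 33 34 36 40 48

Answer: 33 34 36 40 48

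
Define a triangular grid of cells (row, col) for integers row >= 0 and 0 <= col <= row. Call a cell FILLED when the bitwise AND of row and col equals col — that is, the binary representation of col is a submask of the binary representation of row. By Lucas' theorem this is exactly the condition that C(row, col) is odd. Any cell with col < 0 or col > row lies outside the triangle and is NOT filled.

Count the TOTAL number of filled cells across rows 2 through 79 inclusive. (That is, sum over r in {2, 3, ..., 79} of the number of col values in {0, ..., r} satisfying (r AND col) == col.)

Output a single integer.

Answer: 888

Derivation:
r2=10 pc1: +2 =2
r3=11 pc2: +4 =6
r4=100 pc1: +2 =8
r5=101 pc2: +4 =12
r6=110 pc2: +4 =16
r7=111 pc3: +8 =24
r8=1000 pc1: +2 =26
r9=1001 pc2: +4 =30
r10=1010 pc2: +4 =34
r11=1011 pc3: +8 =42
r12=1100 pc2: +4 =46
r13=1101 pc3: +8 =54
r14=1110 pc3: +8 =62
r15=1111 pc4: +16 =78
r16=10000 pc1: +2 =80
r17=10001 pc2: +4 =84
r18=10010 pc2: +4 =88
r19=10011 pc3: +8 =96
r20=10100 pc2: +4 =100
r21=10101 pc3: +8 =108
r22=10110 pc3: +8 =116
r23=10111 pc4: +16 =132
r24=11000 pc2: +4 =136
r25=11001 pc3: +8 =144
r26=11010 pc3: +8 =152
r27=11011 pc4: +16 =168
r28=11100 pc3: +8 =176
r29=11101 pc4: +16 =192
r30=11110 pc4: +16 =208
r31=11111 pc5: +32 =240
r32=100000 pc1: +2 =242
r33=100001 pc2: +4 =246
r34=100010 pc2: +4 =250
r35=100011 pc3: +8 =258
r36=100100 pc2: +4 =262
r37=100101 pc3: +8 =270
r38=100110 pc3: +8 =278
r39=100111 pc4: +16 =294
r40=101000 pc2: +4 =298
r41=101001 pc3: +8 =306
r42=101010 pc3: +8 =314
r43=101011 pc4: +16 =330
r44=101100 pc3: +8 =338
r45=101101 pc4: +16 =354
r46=101110 pc4: +16 =370
r47=101111 pc5: +32 =402
r48=110000 pc2: +4 =406
r49=110001 pc3: +8 =414
r50=110010 pc3: +8 =422
r51=110011 pc4: +16 =438
r52=110100 pc3: +8 =446
r53=110101 pc4: +16 =462
r54=110110 pc4: +16 =478
r55=110111 pc5: +32 =510
r56=111000 pc3: +8 =518
r57=111001 pc4: +16 =534
r58=111010 pc4: +16 =550
r59=111011 pc5: +32 =582
r60=111100 pc4: +16 =598
r61=111101 pc5: +32 =630
r62=111110 pc5: +32 =662
r63=111111 pc6: +64 =726
r64=1000000 pc1: +2 =728
r65=1000001 pc2: +4 =732
r66=1000010 pc2: +4 =736
r67=1000011 pc3: +8 =744
r68=1000100 pc2: +4 =748
r69=1000101 pc3: +8 =756
r70=1000110 pc3: +8 =764
r71=1000111 pc4: +16 =780
r72=1001000 pc2: +4 =784
r73=1001001 pc3: +8 =792
r74=1001010 pc3: +8 =800
r75=1001011 pc4: +16 =816
r76=1001100 pc3: +8 =824
r77=1001101 pc4: +16 =840
r78=1001110 pc4: +16 =856
r79=1001111 pc5: +32 =888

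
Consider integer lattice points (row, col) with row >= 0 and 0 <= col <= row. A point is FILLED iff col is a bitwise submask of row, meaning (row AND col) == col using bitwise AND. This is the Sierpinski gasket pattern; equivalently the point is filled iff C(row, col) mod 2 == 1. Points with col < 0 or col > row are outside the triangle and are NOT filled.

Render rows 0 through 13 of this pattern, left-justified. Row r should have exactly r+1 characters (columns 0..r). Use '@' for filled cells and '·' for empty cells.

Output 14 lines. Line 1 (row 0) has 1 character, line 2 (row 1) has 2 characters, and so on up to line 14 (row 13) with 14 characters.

r0=0: @
r1=1: @@
r2=10: @·@
r3=11: @@@@
r4=100: @···@
r5=101: @@··@@
r6=110: @·@·@·@
r7=111: @@@@@@@@
r8=1000: @·······@
r9=1001: @@······@@
r10=1010: @·@·····@·@
r11=1011: @@@@····@@@@
r12=1100: @···@···@···@
r13=1101: @@··@@··@@··@@

Answer: @
@@
@·@
@@@@
@···@
@@··@@
@·@·@·@
@@@@@@@@
@·······@
@@······@@
@·@·····@·@
@@@@····@@@@
@···@···@···@
@@··@@··@@··@@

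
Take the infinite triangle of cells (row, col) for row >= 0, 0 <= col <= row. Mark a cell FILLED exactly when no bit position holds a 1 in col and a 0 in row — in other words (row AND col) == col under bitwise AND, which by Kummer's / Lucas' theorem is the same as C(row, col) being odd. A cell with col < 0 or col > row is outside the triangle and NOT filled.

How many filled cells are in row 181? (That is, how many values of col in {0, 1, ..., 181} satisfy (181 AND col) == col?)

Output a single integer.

181 in binary = 10110101
popcount(181) = number of 1-bits in 10110101 = 5
A col c satisfies (181 AND c) == c iff every set bit of c is also set in 181; each of the 5 set bits of 181 can independently be on or off in c.
count = 2^5 = 32

Answer: 32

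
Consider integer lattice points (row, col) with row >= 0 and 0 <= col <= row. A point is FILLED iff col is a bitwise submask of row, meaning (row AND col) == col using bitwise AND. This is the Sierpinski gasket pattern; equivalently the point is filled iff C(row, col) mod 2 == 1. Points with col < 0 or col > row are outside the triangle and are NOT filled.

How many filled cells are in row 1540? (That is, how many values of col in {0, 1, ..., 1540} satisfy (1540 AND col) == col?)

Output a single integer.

Answer: 8

Derivation:
1540 in binary = 11000000100
popcount(1540) = number of 1-bits in 11000000100 = 3
A col c satisfies (1540 AND c) == c iff every set bit of c is also set in 1540; each of the 3 set bits of 1540 can independently be on or off in c.
count = 2^3 = 8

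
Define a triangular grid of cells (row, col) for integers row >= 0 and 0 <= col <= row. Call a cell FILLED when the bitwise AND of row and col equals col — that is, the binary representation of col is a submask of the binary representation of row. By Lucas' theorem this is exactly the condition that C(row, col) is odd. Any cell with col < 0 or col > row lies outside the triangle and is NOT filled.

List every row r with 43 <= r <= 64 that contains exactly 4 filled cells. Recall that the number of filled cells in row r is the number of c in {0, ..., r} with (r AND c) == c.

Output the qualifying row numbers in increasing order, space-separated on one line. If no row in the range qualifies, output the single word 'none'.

Row r has 2^popcount(r) filled cells, so we need popcount(r) = log2(4) = 2.
Scan r = 43..64 and keep those with exactly 2 one-bits:
r=43=101011 popcount=4 -> skip
r=44=101100 popcount=3 -> skip
r=45=101101 popcount=4 -> skip
r=46=101110 popcount=4 -> skip
r=47=101111 popcount=5 -> skip
r=48=110000 popcount=2 -> KEEP
r=49=110001 popcount=3 -> skip
r=50=110010 popcount=3 -> skip
r=51=110011 popcount=4 -> skip
r=52=110100 popcount=3 -> skip
r=53=110101 popcount=4 -> skip
r=54=110110 popcount=4 -> skip
r=55=110111 popcount=5 -> skip
r=56=111000 popcount=3 -> skip
r=57=111001 popcount=4 -> skip
r=58=111010 popcount=4 -> skip
r=59=111011 popcount=5 -> skip
r=60=111100 popcount=4 -> skip
r=61=111101 popcount=5 -> skip
r=62=111110 popcount=5 -> skip
r=63=111111 popcount=6 -> skip
r=64=1000000 popcount=1 -> skip
Kept rows: 48

Answer: 48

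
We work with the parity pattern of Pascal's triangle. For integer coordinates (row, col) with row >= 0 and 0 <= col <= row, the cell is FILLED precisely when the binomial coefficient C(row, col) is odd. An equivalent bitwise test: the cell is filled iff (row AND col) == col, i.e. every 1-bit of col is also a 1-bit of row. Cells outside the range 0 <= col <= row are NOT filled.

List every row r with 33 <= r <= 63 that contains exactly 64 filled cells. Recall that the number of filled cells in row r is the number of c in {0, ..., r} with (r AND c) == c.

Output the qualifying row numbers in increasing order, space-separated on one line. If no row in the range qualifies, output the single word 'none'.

Answer: 63

Derivation:
Row r has 2^popcount(r) filled cells, so we need popcount(r) = log2(64) = 6.
Scan r = 33..63 and keep those with exactly 6 one-bits:
r=33=100001 popcount=2 -> skip
r=34=100010 popcount=2 -> skip
r=35=100011 popcount=3 -> skip
r=36=100100 popcount=2 -> skip
r=37=100101 popcount=3 -> skip
r=38=100110 popcount=3 -> skip
r=39=100111 popcount=4 -> skip
r=40=101000 popcount=2 -> skip
r=41=101001 popcount=3 -> skip
r=42=101010 popcount=3 -> skip
r=43=101011 popcount=4 -> skip
r=44=101100 popcount=3 -> skip
r=45=101101 popcount=4 -> skip
r=46=101110 popcount=4 -> skip
r=47=101111 popcount=5 -> skip
r=48=110000 popcount=2 -> skip
r=49=110001 popcount=3 -> skip
r=50=110010 popcount=3 -> skip
r=51=110011 popcount=4 -> skip
r=52=110100 popcount=3 -> skip
r=53=110101 popcount=4 -> skip
r=54=110110 popcount=4 -> skip
r=55=110111 popcount=5 -> skip
r=56=111000 popcount=3 -> skip
r=57=111001 popcount=4 -> skip
r=58=111010 popcount=4 -> skip
r=59=111011 popcount=5 -> skip
r=60=111100 popcount=4 -> skip
r=61=111101 popcount=5 -> skip
r=62=111110 popcount=5 -> skip
r=63=111111 popcount=6 -> KEEP
Kept rows: 63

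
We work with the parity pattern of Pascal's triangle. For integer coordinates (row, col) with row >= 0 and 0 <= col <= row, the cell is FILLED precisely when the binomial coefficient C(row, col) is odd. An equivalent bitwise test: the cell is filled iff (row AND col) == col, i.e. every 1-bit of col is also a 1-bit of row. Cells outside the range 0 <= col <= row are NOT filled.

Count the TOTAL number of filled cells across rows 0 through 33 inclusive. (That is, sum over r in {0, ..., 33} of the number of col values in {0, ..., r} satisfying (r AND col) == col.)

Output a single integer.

Answer: 249

Derivation:
r0=0 pc0: +1 =1
r1=1 pc1: +2 =3
r2=10 pc1: +2 =5
r3=11 pc2: +4 =9
r4=100 pc1: +2 =11
r5=101 pc2: +4 =15
r6=110 pc2: +4 =19
r7=111 pc3: +8 =27
r8=1000 pc1: +2 =29
r9=1001 pc2: +4 =33
r10=1010 pc2: +4 =37
r11=1011 pc3: +8 =45
r12=1100 pc2: +4 =49
r13=1101 pc3: +8 =57
r14=1110 pc3: +8 =65
r15=1111 pc4: +16 =81
r16=10000 pc1: +2 =83
r17=10001 pc2: +4 =87
r18=10010 pc2: +4 =91
r19=10011 pc3: +8 =99
r20=10100 pc2: +4 =103
r21=10101 pc3: +8 =111
r22=10110 pc3: +8 =119
r23=10111 pc4: +16 =135
r24=11000 pc2: +4 =139
r25=11001 pc3: +8 =147
r26=11010 pc3: +8 =155
r27=11011 pc4: +16 =171
r28=11100 pc3: +8 =179
r29=11101 pc4: +16 =195
r30=11110 pc4: +16 =211
r31=11111 pc5: +32 =243
r32=100000 pc1: +2 =245
r33=100001 pc2: +4 =249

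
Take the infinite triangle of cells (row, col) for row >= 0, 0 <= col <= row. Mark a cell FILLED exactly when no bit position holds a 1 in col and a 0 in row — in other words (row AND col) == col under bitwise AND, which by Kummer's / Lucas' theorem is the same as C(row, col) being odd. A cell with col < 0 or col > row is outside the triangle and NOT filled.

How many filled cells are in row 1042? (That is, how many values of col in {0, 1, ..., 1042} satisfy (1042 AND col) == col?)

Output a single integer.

1042 in binary = 10000010010
popcount(1042) = number of 1-bits in 10000010010 = 3
A col c satisfies (1042 AND c) == c iff every set bit of c is also set in 1042; each of the 3 set bits of 1042 can independently be on or off in c.
count = 2^3 = 8

Answer: 8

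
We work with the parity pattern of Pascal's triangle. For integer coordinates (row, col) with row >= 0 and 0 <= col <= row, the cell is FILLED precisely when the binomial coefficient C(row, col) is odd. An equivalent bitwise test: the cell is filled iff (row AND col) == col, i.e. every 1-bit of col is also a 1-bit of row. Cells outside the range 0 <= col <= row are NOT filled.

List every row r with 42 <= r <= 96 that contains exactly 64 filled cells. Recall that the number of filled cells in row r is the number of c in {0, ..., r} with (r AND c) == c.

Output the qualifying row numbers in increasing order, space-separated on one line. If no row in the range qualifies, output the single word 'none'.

Row r has 2^popcount(r) filled cells, so we need popcount(r) = log2(64) = 6.
Scan r = 42..96 and keep those with exactly 6 one-bits:
r=42=101010 popcount=3 -> skip
r=43=101011 popcount=4 -> skip
r=44=101100 popcount=3 -> skip
r=45=101101 popcount=4 -> skip
r=46=101110 popcount=4 -> skip
r=47=101111 popcount=5 -> skip
r=48=110000 popcount=2 -> skip
r=49=110001 popcount=3 -> skip
r=50=110010 popcount=3 -> skip
r=51=110011 popcount=4 -> skip
r=52=110100 popcount=3 -> skip
r=53=110101 popcount=4 -> skip
r=54=110110 popcount=4 -> skip
r=55=110111 popcount=5 -> skip
r=56=111000 popcount=3 -> skip
r=57=111001 popcount=4 -> skip
r=58=111010 popcount=4 -> skip
r=59=111011 popcount=5 -> skip
r=60=111100 popcount=4 -> skip
r=61=111101 popcount=5 -> skip
r=62=111110 popcount=5 -> skip
r=63=111111 popcount=6 -> KEEP
r=64=1000000 popcount=1 -> skip
r=65=1000001 popcount=2 -> skip
r=66=1000010 popcount=2 -> skip
r=67=1000011 popcount=3 -> skip
r=68=1000100 popcount=2 -> skip
r=69=1000101 popcount=3 -> skip
r=70=1000110 popcount=3 -> skip
r=71=1000111 popcount=4 -> skip
r=72=1001000 popcount=2 -> skip
r=73=1001001 popcount=3 -> skip
r=74=1001010 popcount=3 -> skip
r=75=1001011 popcount=4 -> skip
r=76=1001100 popcount=3 -> skip
r=77=1001101 popcount=4 -> skip
r=78=1001110 popcount=4 -> skip
r=79=1001111 popcount=5 -> skip
r=80=1010000 popcount=2 -> skip
r=81=1010001 popcount=3 -> skip
r=82=1010010 popcount=3 -> skip
r=83=1010011 popcount=4 -> skip
r=84=1010100 popcount=3 -> skip
r=85=1010101 popcount=4 -> skip
r=86=1010110 popcount=4 -> skip
r=87=1010111 popcount=5 -> skip
r=88=1011000 popcount=3 -> skip
r=89=1011001 popcount=4 -> skip
r=90=1011010 popcount=4 -> skip
r=91=1011011 popcount=5 -> skip
r=92=1011100 popcount=4 -> skip
r=93=1011101 popcount=5 -> skip
r=94=1011110 popcount=5 -> skip
r=95=1011111 popcount=6 -> KEEP
r=96=1100000 popcount=2 -> skip
Kept rows: 63 95

Answer: 63 95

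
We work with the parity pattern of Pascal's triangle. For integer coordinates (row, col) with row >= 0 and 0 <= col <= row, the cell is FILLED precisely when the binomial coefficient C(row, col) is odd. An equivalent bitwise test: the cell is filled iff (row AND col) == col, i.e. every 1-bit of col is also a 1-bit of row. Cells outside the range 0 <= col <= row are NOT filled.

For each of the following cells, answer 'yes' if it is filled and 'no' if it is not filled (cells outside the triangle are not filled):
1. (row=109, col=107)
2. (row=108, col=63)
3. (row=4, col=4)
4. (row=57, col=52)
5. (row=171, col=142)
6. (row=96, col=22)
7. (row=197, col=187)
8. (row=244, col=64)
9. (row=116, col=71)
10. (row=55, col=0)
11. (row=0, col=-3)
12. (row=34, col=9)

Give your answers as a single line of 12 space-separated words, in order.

Answer: no no yes no no no no yes no yes no no

Derivation:
(109,107): row=0b1101101, col=0b1101011, row AND col = 0b1101001 = 105; 105 != 107 -> empty
(108,63): row=0b1101100, col=0b111111, row AND col = 0b101100 = 44; 44 != 63 -> empty
(4,4): row=0b100, col=0b100, row AND col = 0b100 = 4; 4 == 4 -> filled
(57,52): row=0b111001, col=0b110100, row AND col = 0b110000 = 48; 48 != 52 -> empty
(171,142): row=0b10101011, col=0b10001110, row AND col = 0b10001010 = 138; 138 != 142 -> empty
(96,22): row=0b1100000, col=0b10110, row AND col = 0b0 = 0; 0 != 22 -> empty
(197,187): row=0b11000101, col=0b10111011, row AND col = 0b10000001 = 129; 129 != 187 -> empty
(244,64): row=0b11110100, col=0b1000000, row AND col = 0b1000000 = 64; 64 == 64 -> filled
(116,71): row=0b1110100, col=0b1000111, row AND col = 0b1000100 = 68; 68 != 71 -> empty
(55,0): row=0b110111, col=0b0, row AND col = 0b0 = 0; 0 == 0 -> filled
(0,-3): col outside [0, 0] -> not filled
(34,9): row=0b100010, col=0b1001, row AND col = 0b0 = 0; 0 != 9 -> empty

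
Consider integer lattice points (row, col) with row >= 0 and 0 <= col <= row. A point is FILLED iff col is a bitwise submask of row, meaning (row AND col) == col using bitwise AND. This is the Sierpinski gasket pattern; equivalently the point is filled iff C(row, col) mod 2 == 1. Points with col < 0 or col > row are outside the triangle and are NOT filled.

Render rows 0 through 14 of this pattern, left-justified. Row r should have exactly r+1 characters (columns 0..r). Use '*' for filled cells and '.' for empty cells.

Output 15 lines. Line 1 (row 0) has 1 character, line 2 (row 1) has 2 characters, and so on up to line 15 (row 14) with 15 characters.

Answer: *
**
*.*
****
*...*
**..**
*.*.*.*
********
*.......*
**......**
*.*.....*.*
****....****
*...*...*...*
**..**..**..**
*.*.*.*.*.*.*.*

Derivation:
r0=0: *
r1=1: **
r2=10: *.*
r3=11: ****
r4=100: *...*
r5=101: **..**
r6=110: *.*.*.*
r7=111: ********
r8=1000: *.......*
r9=1001: **......**
r10=1010: *.*.....*.*
r11=1011: ****....****
r12=1100: *...*...*...*
r13=1101: **..**..**..**
r14=1110: *.*.*.*.*.*.*.*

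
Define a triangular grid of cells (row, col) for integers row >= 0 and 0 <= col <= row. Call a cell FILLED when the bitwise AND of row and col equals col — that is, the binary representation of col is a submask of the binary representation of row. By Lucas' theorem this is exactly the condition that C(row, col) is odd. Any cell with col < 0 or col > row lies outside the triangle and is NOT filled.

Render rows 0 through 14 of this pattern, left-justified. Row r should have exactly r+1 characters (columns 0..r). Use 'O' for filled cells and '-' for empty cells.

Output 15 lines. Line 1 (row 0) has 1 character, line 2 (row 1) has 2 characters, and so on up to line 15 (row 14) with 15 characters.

Answer: O
OO
O-O
OOOO
O---O
OO--OO
O-O-O-O
OOOOOOOO
O-------O
OO------OO
O-O-----O-O
OOOO----OOOO
O---O---O---O
OO--OO--OO--OO
O-O-O-O-O-O-O-O

Derivation:
r0=0: O
r1=1: OO
r2=10: O-O
r3=11: OOOO
r4=100: O---O
r5=101: OO--OO
r6=110: O-O-O-O
r7=111: OOOOOOOO
r8=1000: O-------O
r9=1001: OO------OO
r10=1010: O-O-----O-O
r11=1011: OOOO----OOOO
r12=1100: O---O---O---O
r13=1101: OO--OO--OO--OO
r14=1110: O-O-O-O-O-O-O-O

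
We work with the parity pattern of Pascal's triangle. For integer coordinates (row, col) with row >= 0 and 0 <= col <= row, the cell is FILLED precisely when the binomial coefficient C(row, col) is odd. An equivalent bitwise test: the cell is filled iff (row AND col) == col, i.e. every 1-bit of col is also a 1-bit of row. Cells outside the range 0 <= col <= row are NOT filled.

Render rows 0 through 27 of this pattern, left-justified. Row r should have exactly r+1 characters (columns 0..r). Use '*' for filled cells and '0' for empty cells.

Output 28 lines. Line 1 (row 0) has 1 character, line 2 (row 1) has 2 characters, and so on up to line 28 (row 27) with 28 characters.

Answer: *
**
*0*
****
*000*
**00**
*0*0*0*
********
*0000000*
**000000**
*0*00000*0*
****0000****
*000*000*000*
**00**00**00**
*0*0*0*0*0*0*0*
****************
*000000000000000*
**00000000000000**
*0*0000000000000*0*
****000000000000****
*000*00000000000*000*
**00**0000000000**00**
*0*0*0*000000000*0*0*0*
********00000000********
*0000000*0000000*0000000*
**000000**000000**000000**
*0*00000*0*00000*0*00000*0*
****0000****0000****0000****

Derivation:
r0=0: *
r1=1: **
r2=10: *0*
r3=11: ****
r4=100: *000*
r5=101: **00**
r6=110: *0*0*0*
r7=111: ********
r8=1000: *0000000*
r9=1001: **000000**
r10=1010: *0*00000*0*
r11=1011: ****0000****
r12=1100: *000*000*000*
r13=1101: **00**00**00**
r14=1110: *0*0*0*0*0*0*0*
r15=1111: ****************
r16=10000: *000000000000000*
r17=10001: **00000000000000**
r18=10010: *0*0000000000000*0*
r19=10011: ****000000000000****
r20=10100: *000*00000000000*000*
r21=10101: **00**0000000000**00**
r22=10110: *0*0*0*000000000*0*0*0*
r23=10111: ********00000000********
r24=11000: *0000000*0000000*0000000*
r25=11001: **000000**000000**000000**
r26=11010: *0*00000*0*00000*0*00000*0*
r27=11011: ****0000****0000****0000****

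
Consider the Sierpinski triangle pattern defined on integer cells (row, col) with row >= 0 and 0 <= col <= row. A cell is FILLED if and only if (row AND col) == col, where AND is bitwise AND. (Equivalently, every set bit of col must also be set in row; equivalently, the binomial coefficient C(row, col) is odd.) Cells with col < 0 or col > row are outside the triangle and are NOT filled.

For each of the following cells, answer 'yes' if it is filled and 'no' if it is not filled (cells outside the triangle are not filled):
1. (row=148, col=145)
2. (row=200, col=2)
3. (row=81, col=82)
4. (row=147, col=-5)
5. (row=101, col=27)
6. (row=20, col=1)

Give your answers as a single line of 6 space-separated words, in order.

Answer: no no no no no no

Derivation:
(148,145): row=0b10010100, col=0b10010001, row AND col = 0b10010000 = 144; 144 != 145 -> empty
(200,2): row=0b11001000, col=0b10, row AND col = 0b0 = 0; 0 != 2 -> empty
(81,82): col outside [0, 81] -> not filled
(147,-5): col outside [0, 147] -> not filled
(101,27): row=0b1100101, col=0b11011, row AND col = 0b1 = 1; 1 != 27 -> empty
(20,1): row=0b10100, col=0b1, row AND col = 0b0 = 0; 0 != 1 -> empty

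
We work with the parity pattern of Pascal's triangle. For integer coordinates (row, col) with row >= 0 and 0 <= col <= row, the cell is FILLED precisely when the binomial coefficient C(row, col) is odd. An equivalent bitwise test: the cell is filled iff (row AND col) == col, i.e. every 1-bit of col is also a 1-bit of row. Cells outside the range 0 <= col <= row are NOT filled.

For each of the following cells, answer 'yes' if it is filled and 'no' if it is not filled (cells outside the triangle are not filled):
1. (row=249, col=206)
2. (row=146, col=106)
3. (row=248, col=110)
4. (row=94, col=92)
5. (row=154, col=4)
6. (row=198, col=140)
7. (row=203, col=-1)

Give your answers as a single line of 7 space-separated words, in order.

(249,206): row=0b11111001, col=0b11001110, row AND col = 0b11001000 = 200; 200 != 206 -> empty
(146,106): row=0b10010010, col=0b1101010, row AND col = 0b10 = 2; 2 != 106 -> empty
(248,110): row=0b11111000, col=0b1101110, row AND col = 0b1101000 = 104; 104 != 110 -> empty
(94,92): row=0b1011110, col=0b1011100, row AND col = 0b1011100 = 92; 92 == 92 -> filled
(154,4): row=0b10011010, col=0b100, row AND col = 0b0 = 0; 0 != 4 -> empty
(198,140): row=0b11000110, col=0b10001100, row AND col = 0b10000100 = 132; 132 != 140 -> empty
(203,-1): col outside [0, 203] -> not filled

Answer: no no no yes no no no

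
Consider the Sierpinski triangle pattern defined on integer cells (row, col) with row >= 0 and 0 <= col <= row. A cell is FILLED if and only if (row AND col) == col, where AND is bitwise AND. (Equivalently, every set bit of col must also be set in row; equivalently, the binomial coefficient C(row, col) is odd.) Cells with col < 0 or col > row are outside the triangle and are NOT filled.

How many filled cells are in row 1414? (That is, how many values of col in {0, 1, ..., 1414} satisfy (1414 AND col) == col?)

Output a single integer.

1414 in binary = 10110000110
popcount(1414) = number of 1-bits in 10110000110 = 5
A col c satisfies (1414 AND c) == c iff every set bit of c is also set in 1414; each of the 5 set bits of 1414 can independently be on or off in c.
count = 2^5 = 32

Answer: 32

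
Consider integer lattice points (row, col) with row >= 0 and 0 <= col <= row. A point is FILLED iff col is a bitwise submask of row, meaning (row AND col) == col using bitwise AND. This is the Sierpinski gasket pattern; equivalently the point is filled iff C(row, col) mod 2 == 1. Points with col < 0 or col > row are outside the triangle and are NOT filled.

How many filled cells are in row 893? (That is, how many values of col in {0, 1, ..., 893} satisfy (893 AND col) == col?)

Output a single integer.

893 in binary = 1101111101
popcount(893) = number of 1-bits in 1101111101 = 8
A col c satisfies (893 AND c) == c iff every set bit of c is also set in 893; each of the 8 set bits of 893 can independently be on or off in c.
count = 2^8 = 256

Answer: 256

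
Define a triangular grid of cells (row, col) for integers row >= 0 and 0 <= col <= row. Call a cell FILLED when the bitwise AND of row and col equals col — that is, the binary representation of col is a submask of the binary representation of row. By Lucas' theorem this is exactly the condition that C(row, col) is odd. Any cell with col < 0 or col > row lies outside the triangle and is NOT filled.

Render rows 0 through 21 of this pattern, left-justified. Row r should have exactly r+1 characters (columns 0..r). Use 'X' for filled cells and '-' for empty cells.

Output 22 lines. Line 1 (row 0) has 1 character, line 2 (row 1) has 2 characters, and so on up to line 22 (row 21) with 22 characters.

Answer: X
XX
X-X
XXXX
X---X
XX--XX
X-X-X-X
XXXXXXXX
X-------X
XX------XX
X-X-----X-X
XXXX----XXXX
X---X---X---X
XX--XX--XX--XX
X-X-X-X-X-X-X-X
XXXXXXXXXXXXXXXX
X---------------X
XX--------------XX
X-X-------------X-X
XXXX------------XXXX
X---X-----------X---X
XX--XX----------XX--XX

Derivation:
r0=0: X
r1=1: XX
r2=10: X-X
r3=11: XXXX
r4=100: X---X
r5=101: XX--XX
r6=110: X-X-X-X
r7=111: XXXXXXXX
r8=1000: X-------X
r9=1001: XX------XX
r10=1010: X-X-----X-X
r11=1011: XXXX----XXXX
r12=1100: X---X---X---X
r13=1101: XX--XX--XX--XX
r14=1110: X-X-X-X-X-X-X-X
r15=1111: XXXXXXXXXXXXXXXX
r16=10000: X---------------X
r17=10001: XX--------------XX
r18=10010: X-X-------------X-X
r19=10011: XXXX------------XXXX
r20=10100: X---X-----------X---X
r21=10101: XX--XX----------XX--XX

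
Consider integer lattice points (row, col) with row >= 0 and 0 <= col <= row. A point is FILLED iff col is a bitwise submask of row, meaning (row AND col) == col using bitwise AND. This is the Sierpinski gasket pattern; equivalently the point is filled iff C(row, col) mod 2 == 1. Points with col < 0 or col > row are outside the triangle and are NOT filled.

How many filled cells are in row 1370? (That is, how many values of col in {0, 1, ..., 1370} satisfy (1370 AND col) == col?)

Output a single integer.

Answer: 64

Derivation:
1370 in binary = 10101011010
popcount(1370) = number of 1-bits in 10101011010 = 6
A col c satisfies (1370 AND c) == c iff every set bit of c is also set in 1370; each of the 6 set bits of 1370 can independently be on or off in c.
count = 2^6 = 64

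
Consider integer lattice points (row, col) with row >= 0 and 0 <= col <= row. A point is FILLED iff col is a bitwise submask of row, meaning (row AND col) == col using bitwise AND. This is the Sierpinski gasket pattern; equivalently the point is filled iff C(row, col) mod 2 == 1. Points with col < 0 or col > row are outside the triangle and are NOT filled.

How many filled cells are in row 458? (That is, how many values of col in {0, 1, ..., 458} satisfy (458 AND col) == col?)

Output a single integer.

Answer: 32

Derivation:
458 in binary = 111001010
popcount(458) = number of 1-bits in 111001010 = 5
A col c satisfies (458 AND c) == c iff every set bit of c is also set in 458; each of the 5 set bits of 458 can independently be on or off in c.
count = 2^5 = 32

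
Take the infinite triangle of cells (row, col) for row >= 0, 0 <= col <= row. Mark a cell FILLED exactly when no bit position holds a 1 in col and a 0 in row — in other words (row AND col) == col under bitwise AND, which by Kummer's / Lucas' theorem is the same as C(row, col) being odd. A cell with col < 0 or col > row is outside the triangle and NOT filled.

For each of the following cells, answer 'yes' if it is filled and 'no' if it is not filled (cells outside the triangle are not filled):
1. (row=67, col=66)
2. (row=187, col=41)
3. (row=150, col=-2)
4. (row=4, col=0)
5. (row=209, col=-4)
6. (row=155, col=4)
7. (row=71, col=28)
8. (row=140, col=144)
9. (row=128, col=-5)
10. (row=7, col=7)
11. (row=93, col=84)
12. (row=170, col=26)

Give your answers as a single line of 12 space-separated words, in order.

(67,66): row=0b1000011, col=0b1000010, row AND col = 0b1000010 = 66; 66 == 66 -> filled
(187,41): row=0b10111011, col=0b101001, row AND col = 0b101001 = 41; 41 == 41 -> filled
(150,-2): col outside [0, 150] -> not filled
(4,0): row=0b100, col=0b0, row AND col = 0b0 = 0; 0 == 0 -> filled
(209,-4): col outside [0, 209] -> not filled
(155,4): row=0b10011011, col=0b100, row AND col = 0b0 = 0; 0 != 4 -> empty
(71,28): row=0b1000111, col=0b11100, row AND col = 0b100 = 4; 4 != 28 -> empty
(140,144): col outside [0, 140] -> not filled
(128,-5): col outside [0, 128] -> not filled
(7,7): row=0b111, col=0b111, row AND col = 0b111 = 7; 7 == 7 -> filled
(93,84): row=0b1011101, col=0b1010100, row AND col = 0b1010100 = 84; 84 == 84 -> filled
(170,26): row=0b10101010, col=0b11010, row AND col = 0b1010 = 10; 10 != 26 -> empty

Answer: yes yes no yes no no no no no yes yes no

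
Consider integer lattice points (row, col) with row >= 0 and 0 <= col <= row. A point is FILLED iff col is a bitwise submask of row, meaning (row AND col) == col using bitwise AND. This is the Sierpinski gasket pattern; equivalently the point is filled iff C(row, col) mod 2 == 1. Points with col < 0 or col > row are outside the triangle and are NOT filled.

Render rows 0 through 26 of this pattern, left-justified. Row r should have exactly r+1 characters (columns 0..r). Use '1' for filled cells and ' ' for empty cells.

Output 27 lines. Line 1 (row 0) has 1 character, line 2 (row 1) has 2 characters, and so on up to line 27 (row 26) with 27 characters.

Answer: 1
11
1 1
1111
1   1
11  11
1 1 1 1
11111111
1       1
11      11
1 1     1 1
1111    1111
1   1   1   1
11  11  11  11
1 1 1 1 1 1 1 1
1111111111111111
1               1
11              11
1 1             1 1
1111            1111
1   1           1   1
11  11          11  11
1 1 1 1         1 1 1 1
11111111        11111111
1       1       1       1
11      11      11      11
1 1     1 1     1 1     1 1

Derivation:
r0=0: 1
r1=1: 11
r2=10: 1 1
r3=11: 1111
r4=100: 1   1
r5=101: 11  11
r6=110: 1 1 1 1
r7=111: 11111111
r8=1000: 1       1
r9=1001: 11      11
r10=1010: 1 1     1 1
r11=1011: 1111    1111
r12=1100: 1   1   1   1
r13=1101: 11  11  11  11
r14=1110: 1 1 1 1 1 1 1 1
r15=1111: 1111111111111111
r16=10000: 1               1
r17=10001: 11              11
r18=10010: 1 1             1 1
r19=10011: 1111            1111
r20=10100: 1   1           1   1
r21=10101: 11  11          11  11
r22=10110: 1 1 1 1         1 1 1 1
r23=10111: 11111111        11111111
r24=11000: 1       1       1       1
r25=11001: 11      11      11      11
r26=11010: 1 1     1 1     1 1     1 1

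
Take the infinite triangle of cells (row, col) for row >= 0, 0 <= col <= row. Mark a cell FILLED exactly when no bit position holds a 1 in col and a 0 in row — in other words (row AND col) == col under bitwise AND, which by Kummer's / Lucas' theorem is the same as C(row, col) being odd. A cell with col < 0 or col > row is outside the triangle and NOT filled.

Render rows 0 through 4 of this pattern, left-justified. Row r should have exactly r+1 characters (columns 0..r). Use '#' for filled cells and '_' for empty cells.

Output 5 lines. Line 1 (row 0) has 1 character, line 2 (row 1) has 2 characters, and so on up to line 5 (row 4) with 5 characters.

Answer: #
##
#_#
####
#___#

Derivation:
r0=0: #
r1=1: ##
r2=10: #_#
r3=11: ####
r4=100: #___#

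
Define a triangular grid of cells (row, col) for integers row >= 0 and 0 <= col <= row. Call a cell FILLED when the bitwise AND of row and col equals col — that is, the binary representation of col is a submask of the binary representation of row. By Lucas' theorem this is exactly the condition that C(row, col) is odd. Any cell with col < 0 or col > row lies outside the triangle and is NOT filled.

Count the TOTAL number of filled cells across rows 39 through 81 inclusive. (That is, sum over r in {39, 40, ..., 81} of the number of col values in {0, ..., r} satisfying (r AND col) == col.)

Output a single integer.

Answer: 622

Derivation:
r39=100111 pc4: +16 =16
r40=101000 pc2: +4 =20
r41=101001 pc3: +8 =28
r42=101010 pc3: +8 =36
r43=101011 pc4: +16 =52
r44=101100 pc3: +8 =60
r45=101101 pc4: +16 =76
r46=101110 pc4: +16 =92
r47=101111 pc5: +32 =124
r48=110000 pc2: +4 =128
r49=110001 pc3: +8 =136
r50=110010 pc3: +8 =144
r51=110011 pc4: +16 =160
r52=110100 pc3: +8 =168
r53=110101 pc4: +16 =184
r54=110110 pc4: +16 =200
r55=110111 pc5: +32 =232
r56=111000 pc3: +8 =240
r57=111001 pc4: +16 =256
r58=111010 pc4: +16 =272
r59=111011 pc5: +32 =304
r60=111100 pc4: +16 =320
r61=111101 pc5: +32 =352
r62=111110 pc5: +32 =384
r63=111111 pc6: +64 =448
r64=1000000 pc1: +2 =450
r65=1000001 pc2: +4 =454
r66=1000010 pc2: +4 =458
r67=1000011 pc3: +8 =466
r68=1000100 pc2: +4 =470
r69=1000101 pc3: +8 =478
r70=1000110 pc3: +8 =486
r71=1000111 pc4: +16 =502
r72=1001000 pc2: +4 =506
r73=1001001 pc3: +8 =514
r74=1001010 pc3: +8 =522
r75=1001011 pc4: +16 =538
r76=1001100 pc3: +8 =546
r77=1001101 pc4: +16 =562
r78=1001110 pc4: +16 =578
r79=1001111 pc5: +32 =610
r80=1010000 pc2: +4 =614
r81=1010001 pc3: +8 =622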